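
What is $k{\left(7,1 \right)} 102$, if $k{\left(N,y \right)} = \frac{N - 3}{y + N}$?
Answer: $51$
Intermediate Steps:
$k{\left(N,y \right)} = \frac{-3 + N}{N + y}$
$k{\left(7,1 \right)} 102 = \frac{-3 + 7}{7 + 1} \cdot 102 = \frac{1}{8} \cdot 4 \cdot 102 = \frac{1}{2} \cdot 102 = 51$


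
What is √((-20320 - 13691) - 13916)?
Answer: I*√47927 ≈ 218.92*I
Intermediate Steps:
√((-20320 - 13691) - 13916) = √(-34011 - 13916) = √(-47927) = I*√47927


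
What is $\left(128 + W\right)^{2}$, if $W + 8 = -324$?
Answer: $41616$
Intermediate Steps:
$W = -332$ ($W = -8 - 324 = -332$)
$\left(128 + W\right)^{2} = \left(128 - 332\right)^{2} = \left(-204\right)^{2} = 41616$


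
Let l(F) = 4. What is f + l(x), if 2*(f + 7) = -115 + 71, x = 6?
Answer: -25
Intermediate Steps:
f = -29 (f = -7 + (-115 + 71)/2 = -7 + (1/2)*(-44) = -7 - 22 = -29)
f + l(x) = -29 + 4 = -25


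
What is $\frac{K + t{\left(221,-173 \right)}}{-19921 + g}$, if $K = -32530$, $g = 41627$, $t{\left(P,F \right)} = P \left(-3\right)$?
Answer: $- \frac{33193}{21706} \approx -1.5292$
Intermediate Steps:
$t{\left(P,F \right)} = - 3 P$
$\frac{K + t{\left(221,-173 \right)}}{-19921 + g} = \frac{-32530 - 663}{-19921 + 41627} = \frac{-32530 - 663}{21706} = \left(-33193\right) \frac{1}{21706} = - \frac{33193}{21706}$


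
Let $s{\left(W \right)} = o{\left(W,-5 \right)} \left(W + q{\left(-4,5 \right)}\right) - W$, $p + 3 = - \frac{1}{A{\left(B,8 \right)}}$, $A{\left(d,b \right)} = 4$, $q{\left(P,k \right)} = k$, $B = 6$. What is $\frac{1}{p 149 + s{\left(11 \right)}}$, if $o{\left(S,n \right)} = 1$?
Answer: $- \frac{4}{1917} \approx -0.0020866$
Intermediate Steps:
$p = - \frac{13}{4}$ ($p = -3 - \frac{1}{4} = - \frac{13}{4} \approx -3.25$)
$s{\left(W \right)} = 5$ ($s{\left(W \right)} = 1 \left(W + 5\right) - W = 1 \left(5 + W\right) - W = \left(5 + W\right) - W = 5$)
$\frac{1}{p 149 + s{\left(11 \right)}} = \frac{1}{\left(- \frac{13}{4}\right) 149 + 5} = \frac{1}{- \frac{1937}{4} + 5} = \frac{1}{- \frac{1917}{4}} = - \frac{4}{1917}$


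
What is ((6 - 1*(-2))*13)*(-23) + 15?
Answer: -2377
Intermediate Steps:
((6 - 1*(-2))*13)*(-23) + 15 = ((6 + 2)*13)*(-23) + 15 = (8*13)*(-23) + 15 = 104*(-23) + 15 = -2392 + 15 = -2377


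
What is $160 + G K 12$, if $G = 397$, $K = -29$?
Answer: $-137996$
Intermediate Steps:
$160 + G K 12 = 160 + 397 \left(\left(-29\right) 12\right) = 160 + 397 \left(-348\right) = 160 - 138156 = -137996$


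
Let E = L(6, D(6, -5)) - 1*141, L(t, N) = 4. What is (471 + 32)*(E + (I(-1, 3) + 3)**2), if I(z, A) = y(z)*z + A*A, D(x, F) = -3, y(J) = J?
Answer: 16096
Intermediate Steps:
I(z, A) = A**2 + z**2 (I(z, A) = z*z + A*A = z**2 + A**2 = A**2 + z**2)
E = -137 (E = 4 - 1*141 = 4 - 141 = -137)
(471 + 32)*(E + (I(-1, 3) + 3)**2) = (471 + 32)*(-137 + ((3**2 + (-1)**2) + 3)**2) = 503*(-137 + ((9 + 1) + 3)**2) = 503*(-137 + (10 + 3)**2) = 503*(-137 + 13**2) = 503*(-137 + 169) = 503*32 = 16096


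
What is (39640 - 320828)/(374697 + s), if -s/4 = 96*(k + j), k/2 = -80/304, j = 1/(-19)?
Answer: -5342572/7123467 ≈ -0.75000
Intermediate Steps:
j = -1/19 ≈ -0.052632
k = -10/19 (k = 2*(-80/304) = 2*(-80*1/304) = 2*(-5/19) = -10/19 ≈ -0.52632)
s = 4224/19 (s = -384*(-10/19 - 1/19) = -384*(-11)/19 = -4*(-1056/19) = 4224/19 ≈ 222.32)
(39640 - 320828)/(374697 + s) = (39640 - 320828)/(374697 + 4224/19) = -281188/7123467/19 = -281188*19/7123467 = -5342572/7123467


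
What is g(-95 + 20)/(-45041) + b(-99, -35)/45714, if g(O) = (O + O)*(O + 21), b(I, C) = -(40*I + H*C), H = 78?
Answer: -11493185/343167379 ≈ -0.033491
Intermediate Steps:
b(I, C) = -78*C - 40*I (b(I, C) = -(40*I + 78*C) = -78*C - 40*I)
g(O) = 2*O*(21 + O) (g(O) = (2*O)*(21 + O) = 2*O*(21 + O))
g(-95 + 20)/(-45041) + b(-99, -35)/45714 = (2*(-95 + 20)*(21 + (-95 + 20)))/(-45041) + (-78*(-35) - 40*(-99))/45714 = (2*(-75)*(21 - 75))*(-1/45041) + (2730 + 3960)*(1/45714) = (2*(-75)*(-54))*(-1/45041) + 6690*(1/45714) = 8100*(-1/45041) + 1115/7619 = -8100/45041 + 1115/7619 = -11493185/343167379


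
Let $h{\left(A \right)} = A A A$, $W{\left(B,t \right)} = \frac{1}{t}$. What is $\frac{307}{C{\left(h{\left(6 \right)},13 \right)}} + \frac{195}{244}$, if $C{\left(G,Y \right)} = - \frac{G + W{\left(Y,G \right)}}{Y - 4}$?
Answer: $- \frac{136523037}{11384308} \approx -11.992$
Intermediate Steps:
$h{\left(A \right)} = A^{3}$ ($h{\left(A \right)} = A^{2} A = A^{3}$)
$C{\left(G,Y \right)} = - \frac{G + \frac{1}{G}}{-4 + Y}$ ($C{\left(G,Y \right)} = - \frac{G + \frac{1}{G}}{Y - 4} = - \frac{G + \frac{1}{G}}{-4 + Y}$)
$\frac{307}{C{\left(h{\left(6 \right)},13 \right)}} + \frac{195}{244} = \frac{307}{\frac{1}{6^{3}} \frac{1}{-4 + 13} \left(-1 - \left(6^{3}\right)^{2}\right)} + \frac{195}{244} = \frac{307}{\frac{1}{216} \cdot \frac{1}{9} \left(-1 - 216^{2}\right)} + 195 \cdot \frac{1}{244} = \frac{307}{\frac{1}{216} \cdot \frac{1}{9} \left(-1 - 46656\right)} + \frac{195}{244} = \frac{307}{\frac{1}{216} \cdot \frac{1}{9} \left(-46657\right)} + \frac{195}{244} = \frac{307}{- \frac{46657}{1944}} + \frac{195}{244} = 307 \left(- \frac{1944}{46657}\right) + \frac{195}{244} = - \frac{596808}{46657} + \frac{195}{244} = - \frac{136523037}{11384308}$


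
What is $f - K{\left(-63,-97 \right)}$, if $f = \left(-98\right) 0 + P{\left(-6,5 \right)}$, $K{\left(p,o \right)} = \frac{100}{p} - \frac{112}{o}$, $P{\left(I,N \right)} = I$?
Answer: $- \frac{34022}{6111} \approx -5.5673$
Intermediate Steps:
$K{\left(p,o \right)} = - \frac{112}{o} + \frac{100}{p}$
$f = -6$ ($f = \left(-98\right) 0 - 6 = 0 - 6 = -6$)
$f - K{\left(-63,-97 \right)} = -6 - \left(- \frac{112}{-97} + \frac{100}{-63}\right) = -6 - \left(\left(-112\right) \left(- \frac{1}{97}\right) + 100 \left(- \frac{1}{63}\right)\right) = -6 - \left(\frac{112}{97} - \frac{100}{63}\right) = -6 - - \frac{2644}{6111} = -6 + \frac{2644}{6111} = - \frac{34022}{6111}$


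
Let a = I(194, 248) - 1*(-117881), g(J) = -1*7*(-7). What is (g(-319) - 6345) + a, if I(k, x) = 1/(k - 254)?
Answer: 6695099/60 ≈ 1.1159e+5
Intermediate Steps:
I(k, x) = 1/(-254 + k)
g(J) = 49 (g(J) = -7*(-7) = 49)
a = 7072859/60 (a = 1/(-254 + 194) - 1*(-117881) = 1/(-60) + 117881 = -1/60 + 117881 = 7072859/60 ≈ 1.1788e+5)
(g(-319) - 6345) + a = (49 - 6345) + 7072859/60 = -6296 + 7072859/60 = 6695099/60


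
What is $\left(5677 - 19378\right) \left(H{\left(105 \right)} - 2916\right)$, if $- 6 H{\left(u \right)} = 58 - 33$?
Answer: $\frac{80018407}{2} \approx 4.0009 \cdot 10^{7}$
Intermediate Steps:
$H{\left(u \right)} = - \frac{25}{6}$ ($H{\left(u \right)} = - \frac{58 - 33}{6} = \left(- \frac{1}{6}\right) 25 = - \frac{25}{6}$)
$\left(5677 - 19378\right) \left(H{\left(105 \right)} - 2916\right) = \left(5677 - 19378\right) \left(- \frac{25}{6} - 2916\right) = \left(-13701\right) \left(- \frac{17521}{6}\right) = \frac{80018407}{2}$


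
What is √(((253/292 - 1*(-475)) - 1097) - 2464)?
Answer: I*√65762707/146 ≈ 55.544*I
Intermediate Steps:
√(((253/292 - 1*(-475)) - 1097) - 2464) = √(((253*(1/292) + 475) - 1097) - 2464) = √(((253/292 + 475) - 1097) - 2464) = √((138953/292 - 1097) - 2464) = √(-181371/292 - 2464) = √(-900859/292) = I*√65762707/146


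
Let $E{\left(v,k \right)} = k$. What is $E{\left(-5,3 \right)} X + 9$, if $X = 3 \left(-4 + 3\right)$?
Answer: $0$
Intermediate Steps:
$X = -3$ ($X = 3 \left(-1\right) = -3$)
$E{\left(-5,3 \right)} X + 9 = 3 \left(-3\right) + 9 = -9 + 9 = 0$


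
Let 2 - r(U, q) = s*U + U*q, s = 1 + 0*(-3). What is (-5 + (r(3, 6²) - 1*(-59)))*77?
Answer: -4235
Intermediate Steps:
s = 1 (s = 1 + 0 = 1)
r(U, q) = 2 - U - U*q (r(U, q) = 2 - (1*U + U*q) = 2 - (U + U*q) = 2 + (-U - U*q) = 2 - U - U*q)
(-5 + (r(3, 6²) - 1*(-59)))*77 = (-5 + ((2 - 1*3 - 1*3*6²) - 1*(-59)))*77 = (-5 + ((2 - 3 - 1*3*36) + 59))*77 = (-5 + ((2 - 3 - 108) + 59))*77 = (-5 + (-109 + 59))*77 = (-5 - 50)*77 = -55*77 = -4235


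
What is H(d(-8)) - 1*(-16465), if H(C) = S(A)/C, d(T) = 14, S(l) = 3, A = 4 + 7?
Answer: 230513/14 ≈ 16465.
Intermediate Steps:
A = 11
H(C) = 3/C
H(d(-8)) - 1*(-16465) = 3/14 - 1*(-16465) = 3*(1/14) + 16465 = 3/14 + 16465 = 230513/14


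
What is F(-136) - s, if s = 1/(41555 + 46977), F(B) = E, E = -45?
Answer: -3983941/88532 ≈ -45.000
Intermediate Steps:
F(B) = -45
s = 1/88532 ≈ 1.1295e-5
F(-136) - s = -45 - 1*1/88532 = -45 - 1/88532 = -3983941/88532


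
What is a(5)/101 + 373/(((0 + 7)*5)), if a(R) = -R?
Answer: 37498/3535 ≈ 10.608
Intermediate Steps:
a(5)/101 + 373/(((0 + 7)*5)) = -1*5/101 + 373/(((0 + 7)*5)) = -5*1/101 + 373/((7*5)) = -5/101 + 373/35 = 37498/3535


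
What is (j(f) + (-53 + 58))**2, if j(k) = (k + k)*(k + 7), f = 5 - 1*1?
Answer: 8649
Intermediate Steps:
f = 4 (f = 5 - 1 = 4)
j(k) = 2*k*(7 + k) (j(k) = (2*k)*(7 + k) = 2*k*(7 + k))
(j(f) + (-53 + 58))**2 = (2*4*(7 + 4) + (-53 + 58))**2 = (2*4*11 + 5)**2 = (88 + 5)**2 = 93**2 = 8649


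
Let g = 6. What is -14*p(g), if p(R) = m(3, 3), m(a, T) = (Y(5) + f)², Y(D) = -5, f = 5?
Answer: 0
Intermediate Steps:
m(a, T) = 0 (m(a, T) = (-5 + 5)² = 0² = 0)
p(R) = 0
-14*p(g) = -14*0 = 0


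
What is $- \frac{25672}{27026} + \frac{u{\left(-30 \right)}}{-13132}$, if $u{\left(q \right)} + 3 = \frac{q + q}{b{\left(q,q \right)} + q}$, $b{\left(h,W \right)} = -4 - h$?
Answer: $- \frac{42181127}{44363179} \approx -0.95081$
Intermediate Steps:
$u{\left(q \right)} = -3 - \frac{q}{2}$ ($u{\left(q \right)} = -3 + \frac{q + q}{\left(-4 - q\right) + q} = -3 + \frac{2 q}{-4} = -3 + 2 q \left(- \frac{1}{4}\right) = -3 - \frac{q}{2}$)
$- \frac{25672}{27026} + \frac{u{\left(-30 \right)}}{-13132} = - \frac{25672}{27026} + \frac{-3 - -15}{-13132} = \left(-25672\right) \frac{1}{27026} + \left(-3 + 15\right) \left(- \frac{1}{13132}\right) = - \frac{12836}{13513} + 12 \left(- \frac{1}{13132}\right) = - \frac{12836}{13513} - \frac{3}{3283} = - \frac{42181127}{44363179}$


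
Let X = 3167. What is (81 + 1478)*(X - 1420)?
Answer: 2723573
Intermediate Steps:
(81 + 1478)*(X - 1420) = (81 + 1478)*(3167 - 1420) = 1559*1747 = 2723573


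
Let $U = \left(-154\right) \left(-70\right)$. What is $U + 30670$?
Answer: $41450$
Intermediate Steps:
$U = 10780$
$U + 30670 = 10780 + 30670 = 41450$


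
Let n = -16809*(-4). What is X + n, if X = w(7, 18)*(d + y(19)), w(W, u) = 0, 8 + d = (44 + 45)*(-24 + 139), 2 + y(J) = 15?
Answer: 67236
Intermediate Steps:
y(J) = 13 (y(J) = -2 + 15 = 13)
n = 67236
d = 10227 (d = -8 + (44 + 45)*(-24 + 139) = -8 + 89*115 = -8 + 10235 = 10227)
X = 0 (X = 0*(10227 + 13) = 0*10240 = 0)
X + n = 0 + 67236 = 67236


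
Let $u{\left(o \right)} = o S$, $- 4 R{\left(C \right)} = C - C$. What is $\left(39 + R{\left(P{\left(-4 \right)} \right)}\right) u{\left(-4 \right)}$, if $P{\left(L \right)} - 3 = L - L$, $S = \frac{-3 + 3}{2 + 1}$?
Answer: $0$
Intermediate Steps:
$S = 0$ ($S = \frac{0}{3} = 0 \cdot \frac{1}{3} = 0$)
$P{\left(L \right)} = 3$ ($P{\left(L \right)} = 3 + \left(L - L\right) = 3 + 0 = 3$)
$R{\left(C \right)} = 0$ ($R{\left(C \right)} = - \frac{C - C}{4} = \left(- \frac{1}{4}\right) 0 = 0$)
$u{\left(o \right)} = 0$ ($u{\left(o \right)} = o 0 = 0$)
$\left(39 + R{\left(P{\left(-4 \right)} \right)}\right) u{\left(-4 \right)} = \left(39 + 0\right) 0 = 39 \cdot 0 = 0$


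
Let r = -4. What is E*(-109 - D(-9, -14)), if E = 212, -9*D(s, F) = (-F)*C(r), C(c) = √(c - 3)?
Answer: -23108 + 2968*I*√7/9 ≈ -23108.0 + 872.51*I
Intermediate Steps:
C(c) = √(-3 + c)
D(s, F) = I*F*√7/9 (D(s, F) = -(-F)*√(-3 - 4)/9 = -(-F)*√(-7)/9 = -(-F)*I*√7/9 = -(-1)*I*F*√7/9 = I*F*√7/9)
E*(-109 - D(-9, -14)) = 212*(-109 - I*(-14)*√7/9) = 212*(-109 - (-14)*I*√7/9) = 212*(-109 + 14*I*√7/9) = -23108 + 2968*I*√7/9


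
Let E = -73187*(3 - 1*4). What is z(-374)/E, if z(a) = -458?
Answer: -458/73187 ≈ -0.0062579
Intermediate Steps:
E = 73187 (E = -73187*(3 - 4) = -73187*(-1) = 73187)
z(-374)/E = -458/73187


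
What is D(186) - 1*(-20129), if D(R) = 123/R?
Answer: 1248039/62 ≈ 20130.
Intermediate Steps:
D(186) - 1*(-20129) = 123/186 - 1*(-20129) = 123*(1/186) + 20129 = 41/62 + 20129 = 1248039/62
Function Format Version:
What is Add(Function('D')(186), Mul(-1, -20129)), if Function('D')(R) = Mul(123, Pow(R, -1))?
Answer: Rational(1248039, 62) ≈ 20130.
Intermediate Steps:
Add(Function('D')(186), Mul(-1, -20129)) = Add(Mul(123, Pow(186, -1)), Mul(-1, -20129)) = Add(Mul(123, Rational(1, 186)), 20129) = Add(Rational(41, 62), 20129) = Rational(1248039, 62)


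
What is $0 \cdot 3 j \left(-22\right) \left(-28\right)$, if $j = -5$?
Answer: $0$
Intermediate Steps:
$0 \cdot 3 j \left(-22\right) \left(-28\right) = 0 \cdot 3 \left(-5\right) \left(-22\right) \left(-28\right) = 0 \left(-5\right) \left(-22\right) \left(-28\right) = 0 \left(-22\right) \left(-28\right) = 0 \left(-28\right) = 0$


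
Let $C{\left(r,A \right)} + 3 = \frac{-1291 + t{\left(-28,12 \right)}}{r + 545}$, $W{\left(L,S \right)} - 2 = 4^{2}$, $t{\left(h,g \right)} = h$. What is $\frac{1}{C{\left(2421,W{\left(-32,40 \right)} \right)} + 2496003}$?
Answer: $\frac{2966}{7403134681} \approx 4.0064 \cdot 10^{-7}$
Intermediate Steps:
$W{\left(L,S \right)} = 18$ ($W{\left(L,S \right)} = 2 + 4^{2} = 2 + 16 = 18$)
$C{\left(r,A \right)} = -3 - \frac{1319}{545 + r}$ ($C{\left(r,A \right)} = -3 + \frac{-1291 - 28}{r + 545} = -3 - \frac{1319}{545 + r}$)
$\frac{1}{C{\left(2421,W{\left(-32,40 \right)} \right)} + 2496003} = \frac{1}{\frac{-2954 - 7263}{545 + 2421} + 2496003} = \frac{1}{\frac{-2954 - 7263}{2966} + 2496003} = \frac{1}{\frac{1}{2966} \left(-10217\right) + 2496003} = \frac{1}{- \frac{10217}{2966} + 2496003} = \frac{1}{\frac{7403134681}{2966}} = \frac{2966}{7403134681}$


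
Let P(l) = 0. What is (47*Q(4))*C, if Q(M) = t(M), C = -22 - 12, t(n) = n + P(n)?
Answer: -6392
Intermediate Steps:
t(n) = n (t(n) = n + 0 = n)
C = -34
Q(M) = M
(47*Q(4))*C = (47*4)*(-34) = 188*(-34) = -6392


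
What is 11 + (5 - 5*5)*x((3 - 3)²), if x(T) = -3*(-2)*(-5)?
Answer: 611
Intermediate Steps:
x(T) = -30 (x(T) = 6*(-5) = -30)
11 + (5 - 5*5)*x((3 - 3)²) = 11 + (5 - 5*5)*(-30) = 11 + (5 - 25)*(-30) = 11 - 20*(-30) = 11 + 600 = 611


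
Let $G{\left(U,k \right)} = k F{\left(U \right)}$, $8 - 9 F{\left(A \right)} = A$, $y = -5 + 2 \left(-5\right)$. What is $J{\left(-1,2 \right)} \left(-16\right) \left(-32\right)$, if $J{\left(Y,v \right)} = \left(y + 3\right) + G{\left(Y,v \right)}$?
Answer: $-5120$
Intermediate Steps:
$y = -15$ ($y = -5 - 10 = -15$)
$F{\left(A \right)} = \frac{8}{9} - \frac{A}{9}$
$G{\left(U,k \right)} = k \left(\frac{8}{9} - \frac{U}{9}\right)$
$J{\left(Y,v \right)} = -12 + \frac{v \left(8 - Y\right)}{9}$ ($J{\left(Y,v \right)} = \left(-15 + 3\right) + \frac{v \left(8 - Y\right)}{9} = -12 + \frac{v \left(8 - Y\right)}{9}$)
$J{\left(-1,2 \right)} \left(-16\right) \left(-32\right) = \left(-12 - \frac{2 \left(-8 - 1\right)}{9}\right) \left(-16\right) \left(-32\right) = \left(-12 - \frac{2}{9} \left(-9\right)\right) \left(-16\right) \left(-32\right) = \left(-12 + 2\right) \left(-16\right) \left(-32\right) = \left(-10\right) \left(-16\right) \left(-32\right) = 160 \left(-32\right) = -5120$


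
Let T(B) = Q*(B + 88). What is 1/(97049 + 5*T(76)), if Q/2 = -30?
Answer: 1/47849 ≈ 2.0899e-5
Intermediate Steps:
Q = -60 (Q = 2*(-30) = -60)
T(B) = -5280 - 60*B (T(B) = -60*(B + 88) = -60*(88 + B) = -5280 - 60*B)
1/(97049 + 5*T(76)) = 1/(97049 + 5*(-5280 - 60*76)) = 1/(97049 + 5*(-5280 - 4560)) = 1/(97049 + 5*(-9840)) = 1/(97049 - 49200) = 1/47849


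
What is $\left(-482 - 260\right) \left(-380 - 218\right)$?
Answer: $443716$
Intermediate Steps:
$\left(-482 - 260\right) \left(-380 - 218\right) = \left(-742\right) \left(-598\right) = 443716$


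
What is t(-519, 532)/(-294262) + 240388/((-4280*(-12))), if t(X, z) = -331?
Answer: 8844256727/1889162040 ≈ 4.6816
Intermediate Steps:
t(-519, 532)/(-294262) + 240388/((-4280*(-12))) = -331/(-294262) + 240388/((-4280*(-12))) = -331*(-1/294262) + 240388/51360 = 331/294262 + 240388*(1/51360) = 331/294262 + 60097/12840 = 8844256727/1889162040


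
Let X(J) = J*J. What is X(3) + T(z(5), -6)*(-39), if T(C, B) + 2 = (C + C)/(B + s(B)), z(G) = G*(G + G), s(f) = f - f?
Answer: 737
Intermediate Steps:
s(f) = 0
X(J) = J²
z(G) = 2*G² (z(G) = G*(2*G) = 2*G²)
T(C, B) = -2 + 2*C/B (T(C, B) = -2 + (C + C)/(B + 0) = -2 + (2*C)/B = -2 + 2*C/B)
X(3) + T(z(5), -6)*(-39) = 3² + (-2 + 2*(2*5²)/(-6))*(-39) = 9 + (-2 + 2*(2*25)*(-⅙))*(-39) = 9 + (-2 + 2*50*(-⅙))*(-39) = 9 + (-2 - 50/3)*(-39) = 9 - 56/3*(-39) = 9 + 728 = 737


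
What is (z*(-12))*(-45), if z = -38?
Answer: -20520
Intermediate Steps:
(z*(-12))*(-45) = -38*(-12)*(-45) = 456*(-45) = -20520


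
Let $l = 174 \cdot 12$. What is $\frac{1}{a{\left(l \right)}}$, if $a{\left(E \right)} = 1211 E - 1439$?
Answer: $\frac{1}{2527129} \approx 3.9571 \cdot 10^{-7}$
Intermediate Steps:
$l = 2088$
$a{\left(E \right)} = -1439 + 1211 E$
$\frac{1}{a{\left(l \right)}} = \frac{1}{-1439 + 1211 \cdot 2088} = \frac{1}{-1439 + 2528568} = \frac{1}{2527129}$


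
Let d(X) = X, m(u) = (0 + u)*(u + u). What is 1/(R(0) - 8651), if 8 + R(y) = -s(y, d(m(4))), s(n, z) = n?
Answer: -1/8659 ≈ -0.00011549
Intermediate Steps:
m(u) = 2*u² (m(u) = u*(2*u) = 2*u²)
R(y) = -8 - y
1/(R(0) - 8651) = 1/((-8 - 1*0) - 8651) = 1/((-8 + 0) - 8651) = 1/(-8 - 8651) = 1/(-8659) = -1/8659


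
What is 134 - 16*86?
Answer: -1242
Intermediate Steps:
134 - 16*86 = 134 - 1376 = -1242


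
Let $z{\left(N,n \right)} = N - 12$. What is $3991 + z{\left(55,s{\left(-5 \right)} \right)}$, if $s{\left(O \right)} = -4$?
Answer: $4034$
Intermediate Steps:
$z{\left(N,n \right)} = -12 + N$ ($z{\left(N,n \right)} = N - 12 = -12 + N$)
$3991 + z{\left(55,s{\left(-5 \right)} \right)} = 3991 + \left(-12 + 55\right) = 3991 + 43 = 4034$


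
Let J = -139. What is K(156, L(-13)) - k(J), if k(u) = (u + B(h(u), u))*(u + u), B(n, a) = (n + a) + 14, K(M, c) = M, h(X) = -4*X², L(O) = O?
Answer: -21558188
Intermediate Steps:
B(n, a) = 14 + a + n (B(n, a) = (a + n) + 14 = 14 + a + n)
k(u) = 2*u*(14 - 4*u² + 2*u) (k(u) = (u + (14 + u - 4*u²))*(u + u) = (14 - 4*u² + 2*u)*(2*u) = 2*u*(14 - 4*u² + 2*u))
K(156, L(-13)) - k(J) = 156 - 4*(-139)*(7 - 139 - 2*(-139)²) = 156 - 4*(-139)*(7 - 139 - 2*19321) = 156 - 4*(-139)*(7 - 139 - 38642) = 156 - 4*(-139)*(-38774) = 156 - 1*21558344 = 156 - 21558344 = -21558188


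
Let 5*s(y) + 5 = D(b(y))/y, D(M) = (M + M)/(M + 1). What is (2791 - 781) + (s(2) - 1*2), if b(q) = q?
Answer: 30107/15 ≈ 2007.1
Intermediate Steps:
D(M) = 2*M/(1 + M) (D(M) = (2*M)/(1 + M) = 2*M/(1 + M))
s(y) = -1 + 2/(5*(1 + y)) (s(y) = -1 + ((2*y/(1 + y))/y)/5 = -1 + (2/(1 + y))/5 = -1 + 2/(5*(1 + y)))
(2791 - 781) + (s(2) - 1*2) = (2791 - 781) + ((-⅗ - 1*2)/(1 + 2) - 1*2) = 2010 + ((-⅗ - 2)/3 - 2) = 2010 + ((⅓)*(-13/5) - 2) = 2010 + (-13/15 - 2) = 2010 - 43/15 = 30107/15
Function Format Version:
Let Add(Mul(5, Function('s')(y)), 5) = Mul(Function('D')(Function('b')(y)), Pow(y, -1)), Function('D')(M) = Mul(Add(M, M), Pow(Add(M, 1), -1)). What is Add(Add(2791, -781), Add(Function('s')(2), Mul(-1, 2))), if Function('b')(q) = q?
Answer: Rational(30107, 15) ≈ 2007.1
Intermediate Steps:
Function('D')(M) = Mul(2, M, Pow(Add(1, M), -1)) (Function('D')(M) = Mul(Mul(2, M), Pow(Add(1, M), -1)) = Mul(2, M, Pow(Add(1, M), -1)))
Function('s')(y) = Add(-1, Mul(Rational(2, 5), Pow(Add(1, y), -1))) (Function('s')(y) = Add(-1, Mul(Rational(1, 5), Mul(Mul(2, y, Pow(Add(1, y), -1)), Pow(y, -1)))) = Add(-1, Mul(Rational(1, 5), Mul(2, Pow(Add(1, y), -1)))) = Add(-1, Mul(Rational(2, 5), Pow(Add(1, y), -1))))
Add(Add(2791, -781), Add(Function('s')(2), Mul(-1, 2))) = Add(Add(2791, -781), Add(Mul(Pow(Add(1, 2), -1), Add(Rational(-3, 5), Mul(-1, 2))), Mul(-1, 2))) = Add(2010, Add(Mul(Pow(3, -1), Add(Rational(-3, 5), -2)), -2)) = Add(2010, Add(Mul(Rational(1, 3), Rational(-13, 5)), -2)) = Add(2010, Add(Rational(-13, 15), -2)) = Add(2010, Rational(-43, 15)) = Rational(30107, 15)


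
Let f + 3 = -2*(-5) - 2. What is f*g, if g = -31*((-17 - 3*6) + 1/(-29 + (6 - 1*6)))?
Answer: 157480/29 ≈ 5430.3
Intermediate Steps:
f = 5 (f = -3 + (-2*(-5) - 2) = -3 + (10 - 2) = -3 + 8 = 5)
g = 31496/29 (g = -31*((-17 - 1*18) + 1/(-29 + (6 - 6))) = -31*((-17 - 18) + 1/(-29 + 0)) = -31*(-35 + 1/(-29)) = -31*(-35 - 1/29) = -31*(-1016/29) = 31496/29 ≈ 1086.1)
f*g = 5*(31496/29) = 157480/29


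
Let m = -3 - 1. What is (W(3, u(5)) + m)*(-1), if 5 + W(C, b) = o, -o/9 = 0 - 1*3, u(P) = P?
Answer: -18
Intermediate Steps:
m = -4
o = 27 (o = -9*(0 - 1*3) = -9*(0 - 3) = -9*(-3) = 27)
W(C, b) = 22 (W(C, b) = -5 + 27 = 22)
(W(3, u(5)) + m)*(-1) = (22 - 4)*(-1) = 18*(-1) = -18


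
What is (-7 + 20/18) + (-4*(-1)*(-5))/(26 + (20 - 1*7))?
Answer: -749/117 ≈ -6.4017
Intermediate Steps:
(-7 + 20/18) + (-4*(-1)*(-5))/(26 + (20 - 1*7)) = (-7 + 20*(1/18)) + (4*(-5))/(26 + (20 - 7)) = (-7 + 10/9) - 20/(26 + 13) = -53/9 - 20/39 = -749/117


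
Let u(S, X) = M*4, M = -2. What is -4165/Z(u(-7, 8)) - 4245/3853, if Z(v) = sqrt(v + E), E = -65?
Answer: -4245/3853 + 4165*I*sqrt(73)/73 ≈ -1.1017 + 487.48*I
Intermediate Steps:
u(S, X) = -8 (u(S, X) = -2*4 = -8)
Z(v) = sqrt(-65 + v) (Z(v) = sqrt(v - 65) = sqrt(-65 + v))
-4165/Z(u(-7, 8)) - 4245/3853 = -4165/sqrt(-65 - 8) - 4245/3853 = -4165*(-I*sqrt(73)/73) - 4245*1/3853 = -4165*(-I*sqrt(73)/73) - 4245/3853 = -(-4165)*I*sqrt(73)/73 - 4245/3853 = 4165*I*sqrt(73)/73 - 4245/3853 = -4245/3853 + 4165*I*sqrt(73)/73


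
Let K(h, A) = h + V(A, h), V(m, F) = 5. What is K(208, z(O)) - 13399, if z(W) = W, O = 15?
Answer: -13186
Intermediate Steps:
K(h, A) = 5 + h (K(h, A) = h + 5 = 5 + h)
K(208, z(O)) - 13399 = (5 + 208) - 13399 = 213 - 13399 = -13186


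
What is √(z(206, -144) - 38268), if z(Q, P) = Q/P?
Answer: I*√5510798/12 ≈ 195.63*I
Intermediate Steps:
√(z(206, -144) - 38268) = √(206/(-144) - 38268) = √(206*(-1/144) - 38268) = √(-103/72 - 38268) = √(-2755399/72) = I*√5510798/12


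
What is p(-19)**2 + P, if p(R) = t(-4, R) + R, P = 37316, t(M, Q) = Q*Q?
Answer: 154280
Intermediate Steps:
t(M, Q) = Q**2
p(R) = R + R**2 (p(R) = R**2 + R = R + R**2)
p(-19)**2 + P = (-19*(1 - 19))**2 + 37316 = (-19*(-18))**2 + 37316 = 342**2 + 37316 = 116964 + 37316 = 154280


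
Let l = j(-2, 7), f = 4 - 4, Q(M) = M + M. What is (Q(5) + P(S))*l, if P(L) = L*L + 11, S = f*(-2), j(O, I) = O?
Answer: -42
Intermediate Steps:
Q(M) = 2*M
f = 0
l = -2
S = 0 (S = 0*(-2) = 0)
P(L) = 11 + L**2 (P(L) = L**2 + 11 = 11 + L**2)
(Q(5) + P(S))*l = (2*5 + (11 + 0**2))*(-2) = (10 + (11 + 0))*(-2) = (10 + 11)*(-2) = 21*(-2) = -42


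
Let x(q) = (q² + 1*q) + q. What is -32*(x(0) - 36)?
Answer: 1152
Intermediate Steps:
x(q) = q² + 2*q (x(q) = (q² + q) + q = (q + q²) + q = q² + 2*q)
-32*(x(0) - 36) = -32*(0*(2 + 0) - 36) = -32*(0*2 - 36) = -32*(0 - 36) = -32*(-36) = 1152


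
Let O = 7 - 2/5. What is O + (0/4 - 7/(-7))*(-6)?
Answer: 3/5 ≈ 0.60000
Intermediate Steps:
O = 33/5 (O = 7 - 2*1/5 = 7 - 2/5 = 33/5 ≈ 6.6000)
O + (0/4 - 7/(-7))*(-6) = 33/5 + (0/4 - 7/(-7))*(-6) = 33/5 + (0*(1/4) - 7*(-1/7))*(-6) = 33/5 + (0 + 1)*(-6) = 33/5 + 1*(-6) = 33/5 - 6 = 3/5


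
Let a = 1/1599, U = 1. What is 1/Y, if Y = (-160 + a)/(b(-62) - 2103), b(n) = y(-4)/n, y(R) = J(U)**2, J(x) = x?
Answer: 208488813/15862018 ≈ 13.144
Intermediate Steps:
a = 1/1599 ≈ 0.00062539
y(R) = 1 (y(R) = 1**2 = 1)
b(n) = 1/n
Y = 15862018/208488813 (Y = (-160 + 1/1599)/(1/(-62) - 2103) = -255839/(1599*(-1/62 - 2103)) = -255839/(1599*(-130387/62)) = -255839/1599*(-62/130387) = 15862018/208488813 ≈ 0.076081)
1/Y = 1/(15862018/208488813) = 208488813/15862018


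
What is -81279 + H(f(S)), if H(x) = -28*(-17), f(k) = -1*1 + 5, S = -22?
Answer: -80803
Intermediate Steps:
f(k) = 4 (f(k) = -1 + 5 = 4)
H(x) = 476
-81279 + H(f(S)) = -81279 + 476 = -80803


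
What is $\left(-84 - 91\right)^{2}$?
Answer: $30625$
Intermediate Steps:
$\left(-84 - 91\right)^{2} = \left(-175\right)^{2} = 30625$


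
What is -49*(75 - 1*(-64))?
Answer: -6811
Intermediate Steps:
-49*(75 - 1*(-64)) = -49*(75 + 64) = -49*139 = -6811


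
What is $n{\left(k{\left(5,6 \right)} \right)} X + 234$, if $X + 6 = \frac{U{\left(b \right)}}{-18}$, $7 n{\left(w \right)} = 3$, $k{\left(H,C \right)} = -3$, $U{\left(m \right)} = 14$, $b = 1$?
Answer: $\frac{4853}{21} \approx 231.1$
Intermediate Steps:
$n{\left(w \right)} = \frac{3}{7}$ ($n{\left(w \right)} = \frac{1}{7} \cdot 3 = \frac{3}{7}$)
$X = - \frac{61}{9}$ ($X = -6 + \frac{14}{-18} = -6 + 14 \left(- \frac{1}{18}\right) = -6 - \frac{7}{9} = - \frac{61}{9} \approx -6.7778$)
$n{\left(k{\left(5,6 \right)} \right)} X + 234 = \frac{3}{7} \left(- \frac{61}{9}\right) + 234 = - \frac{61}{21} + 234 = \frac{4853}{21}$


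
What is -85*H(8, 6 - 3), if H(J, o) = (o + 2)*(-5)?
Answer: 2125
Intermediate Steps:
H(J, o) = -10 - 5*o (H(J, o) = (2 + o)*(-5) = -10 - 5*o)
-85*H(8, 6 - 3) = -85*(-10 - 5*(6 - 3)) = -85*(-10 - 5*3) = -85*(-10 - 15) = -85*(-25) = 2125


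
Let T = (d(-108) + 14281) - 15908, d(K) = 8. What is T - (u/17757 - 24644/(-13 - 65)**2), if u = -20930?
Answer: -538090856/333437 ≈ -1613.8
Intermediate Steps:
T = -1619 (T = (8 + 14281) - 15908 = 14289 - 15908 = -1619)
T - (u/17757 - 24644/(-13 - 65)**2) = -1619 - (-20930/17757 - 24644/(-13 - 65)**2) = -1619 - (-20930*1/17757 - 24644/((-78)**2)) = -1619 - (-20930/17757 - 24644/6084) = -1619 - (-20930/17757 - 24644*1/6084) = -1619 - (-20930/17757 - 6161/1521) = -1619 - 1*(-1743647/333437) = -1619 + 1743647/333437 = -538090856/333437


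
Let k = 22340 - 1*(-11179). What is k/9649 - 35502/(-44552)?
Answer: 917948643/214941124 ≈ 4.2707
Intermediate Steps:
k = 33519 (k = 22340 + 11179 = 33519)
k/9649 - 35502/(-44552) = 33519/9649 - 35502/(-44552) = 33519*(1/9649) - 35502*(-1/44552) = 33519/9649 + 17751/22276 = 917948643/214941124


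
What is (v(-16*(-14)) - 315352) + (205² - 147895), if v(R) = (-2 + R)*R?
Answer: -371494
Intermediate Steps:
v(R) = R*(-2 + R)
(v(-16*(-14)) - 315352) + (205² - 147895) = ((-16*(-14))*(-2 - 16*(-14)) - 315352) + (205² - 147895) = (224*(-2 + 224) - 315352) + (42025 - 147895) = (224*222 - 315352) - 105870 = (49728 - 315352) - 105870 = -265624 - 105870 = -371494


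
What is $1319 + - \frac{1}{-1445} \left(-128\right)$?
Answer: $\frac{1905827}{1445} \approx 1318.9$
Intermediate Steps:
$1319 + - \frac{1}{-1445} \left(-128\right) = 1319 + \left(-1\right) \left(- \frac{1}{1445}\right) \left(-128\right) = 1319 + \frac{1}{1445} \left(-128\right) = 1319 - \frac{128}{1445} = \frac{1905827}{1445}$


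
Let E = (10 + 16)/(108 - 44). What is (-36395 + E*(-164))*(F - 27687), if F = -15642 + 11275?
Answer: 4674963711/4 ≈ 1.1687e+9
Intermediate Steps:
F = -4367
E = 13/32 (E = 26/64 = 26*(1/64) = 13/32 ≈ 0.40625)
(-36395 + E*(-164))*(F - 27687) = (-36395 + (13/32)*(-164))*(-4367 - 27687) = (-36395 - 533/8)*(-32054) = -291693/8*(-32054) = 4674963711/4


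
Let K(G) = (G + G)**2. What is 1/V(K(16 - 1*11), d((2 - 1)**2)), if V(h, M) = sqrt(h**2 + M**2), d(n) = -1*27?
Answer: sqrt(10729)/10729 ≈ 0.0096543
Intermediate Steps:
d(n) = -27
K(G) = 4*G**2 (K(G) = (2*G)**2 = 4*G**2)
V(h, M) = sqrt(M**2 + h**2)
1/V(K(16 - 1*11), d((2 - 1)**2)) = 1/(sqrt((-27)**2 + (4*(16 - 1*11)**2)**2)) = 1/(sqrt(729 + (4*(16 - 11)**2)**2)) = 1/(sqrt(729 + (4*5**2)**2)) = 1/(sqrt(729 + (4*25)**2)) = 1/(sqrt(729 + 100**2)) = 1/(sqrt(729 + 10000)) = 1/(sqrt(10729)) = sqrt(10729)/10729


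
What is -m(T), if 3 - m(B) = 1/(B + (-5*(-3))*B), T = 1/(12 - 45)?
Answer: -81/16 ≈ -5.0625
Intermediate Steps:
T = -1/33 (T = 1/(-33) = -1/33 ≈ -0.030303)
m(B) = 3 - 1/(16*B) (m(B) = 3 - 1/(B + (-5*(-3))*B) = 3 - 1/(B + 15*B) = 3 - 1/(16*B))
-m(T) = -(3 - 1/(16*(-1/33))) = -(3 - 1/16*(-33)) = -(3 + 33/16) = -1*81/16 = -81/16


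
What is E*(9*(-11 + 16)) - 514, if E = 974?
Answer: 43316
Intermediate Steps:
E*(9*(-11 + 16)) - 514 = 974*(9*(-11 + 16)) - 514 = 974*(9*5) - 514 = 974*45 - 514 = 43830 - 514 = 43316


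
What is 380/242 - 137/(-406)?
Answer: 93717/49126 ≈ 1.9077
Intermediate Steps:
380/242 - 137/(-406) = 380*(1/242) - 137*(-1/406) = 190/121 + 137/406 = 93717/49126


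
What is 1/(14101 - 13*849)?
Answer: 1/3064 ≈ 0.00032637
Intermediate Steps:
1/(14101 - 13*849) = 1/(14101 - 1*11037) = 1/(14101 - 11037) = 1/3064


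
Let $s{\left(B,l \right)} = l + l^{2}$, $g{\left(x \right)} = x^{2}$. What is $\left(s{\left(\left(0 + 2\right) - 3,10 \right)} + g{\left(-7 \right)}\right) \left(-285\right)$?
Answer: $-45315$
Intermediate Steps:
$\left(s{\left(\left(0 + 2\right) - 3,10 \right)} + g{\left(-7 \right)}\right) \left(-285\right) = \left(10 \left(1 + 10\right) + \left(-7\right)^{2}\right) \left(-285\right) = \left(10 \cdot 11 + 49\right) \left(-285\right) = \left(110 + 49\right) \left(-285\right) = 159 \left(-285\right) = -45315$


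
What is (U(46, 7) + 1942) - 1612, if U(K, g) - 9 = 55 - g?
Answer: 387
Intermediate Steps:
U(K, g) = 64 - g (U(K, g) = 9 + (55 - g) = 64 - g)
(U(46, 7) + 1942) - 1612 = ((64 - 1*7) + 1942) - 1612 = ((64 - 7) + 1942) - 1612 = (57 + 1942) - 1612 = 1999 - 1612 = 387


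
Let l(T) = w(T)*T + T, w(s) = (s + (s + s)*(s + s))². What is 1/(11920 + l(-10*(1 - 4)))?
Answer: 1/395318950 ≈ 2.5296e-9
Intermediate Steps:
w(s) = (s + 4*s²)² (w(s) = (s + (2*s)*(2*s))² = (s + 4*s²)²)
l(T) = T + T³*(1 + 4*T)² (l(T) = (T²*(1 + 4*T)²)*T + T = T³*(1 + 4*T)² + T = T + T³*(1 + 4*T)²)
1/(11920 + l(-10*(1 - 4))) = 1/(11920 + (-10*(1 - 4) + (-10*(1 - 4))³*(1 + 4*(-10*(1 - 4)))²)) = 1/(11920 + (-10*(-3) + (-10*(-3))³*(1 + 4*(-10*(-3)))²)) = 1/(11920 + (30 + 30³*(1 + 4*30)²)) = 1/(11920 + (30 + 27000*(1 + 120)²)) = 1/(11920 + (30 + 27000*121²)) = 1/(11920 + (30 + 27000*14641)) = 1/(11920 + (30 + 395307000)) = 1/(11920 + 395307030) = 1/395318950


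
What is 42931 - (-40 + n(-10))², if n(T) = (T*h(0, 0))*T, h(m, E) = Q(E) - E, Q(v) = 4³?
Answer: -40406669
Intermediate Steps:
Q(v) = 64
h(m, E) = 64 - E
n(T) = 64*T² (n(T) = (T*(64 - 1*0))*T = (T*(64 + 0))*T = (T*64)*T = (64*T)*T = 64*T²)
42931 - (-40 + n(-10))² = 42931 - (-40 + 64*(-10)²)² = 42931 - (-40 + 64*100)² = 42931 - (-40 + 6400)² = 42931 - 1*6360² = 42931 - 1*40449600 = 42931 - 40449600 = -40406669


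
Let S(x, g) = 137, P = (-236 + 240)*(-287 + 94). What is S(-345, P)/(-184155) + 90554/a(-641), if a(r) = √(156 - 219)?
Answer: -137/184155 - 90554*I*√7/21 ≈ -0.00074394 - 11409.0*I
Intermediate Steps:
P = -772 (P = 4*(-193) = -772)
a(r) = 3*I*√7 (a(r) = √(-63) = 3*I*√7)
S(-345, P)/(-184155) + 90554/a(-641) = 137/(-184155) + 90554/((3*I*√7)) = 137*(-1/184155) + 90554*(-I*√7/21) = -137/184155 - 90554*I*√7/21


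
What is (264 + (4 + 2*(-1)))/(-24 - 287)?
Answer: -266/311 ≈ -0.85531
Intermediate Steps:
(264 + (4 + 2*(-1)))/(-24 - 287) = (264 + (4 - 2))/(-311) = (264 + 2)*(-1/311) = 266*(-1/311) = -266/311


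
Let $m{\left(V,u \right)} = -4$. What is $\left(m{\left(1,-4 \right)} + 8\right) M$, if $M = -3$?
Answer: $-12$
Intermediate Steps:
$\left(m{\left(1,-4 \right)} + 8\right) M = \left(-4 + 8\right) \left(-3\right) = 4 \left(-3\right) = -12$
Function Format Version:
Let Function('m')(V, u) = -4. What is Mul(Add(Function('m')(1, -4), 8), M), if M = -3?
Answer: -12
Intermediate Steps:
Mul(Add(Function('m')(1, -4), 8), M) = Mul(Add(-4, 8), -3) = Mul(4, -3) = -12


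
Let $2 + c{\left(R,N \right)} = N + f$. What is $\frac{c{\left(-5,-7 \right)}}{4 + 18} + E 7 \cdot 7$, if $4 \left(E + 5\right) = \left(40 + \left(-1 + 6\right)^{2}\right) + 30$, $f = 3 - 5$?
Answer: $\frac{3673}{4} \approx 918.25$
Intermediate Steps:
$f = -2$ ($f = 3 - 5 = -2$)
$c{\left(R,N \right)} = -4 + N$ ($c{\left(R,N \right)} = -2 + \left(N - 2\right) = -2 + \left(-2 + N\right) = -4 + N$)
$E = \frac{75}{4}$ ($E = -5 + \frac{\left(40 + \left(-1 + 6\right)^{2}\right) + 30}{4} = -5 + \frac{\left(40 + 5^{2}\right) + 30}{4} = -5 + \frac{\left(40 + 25\right) + 30}{4} = -5 + \frac{65 + 30}{4} = -5 + \frac{1}{4} \cdot 95 = -5 + \frac{95}{4} = \frac{75}{4} \approx 18.75$)
$\frac{c{\left(-5,-7 \right)}}{4 + 18} + E 7 \cdot 7 = \frac{-4 - 7}{4 + 18} + \frac{75 \cdot 7 \cdot 7}{4} = - \frac{11}{22} + \frac{75}{4} \cdot 49 = \left(-11\right) \frac{1}{22} + \frac{3675}{4} = - \frac{1}{2} + \frac{3675}{4} = \frac{3673}{4}$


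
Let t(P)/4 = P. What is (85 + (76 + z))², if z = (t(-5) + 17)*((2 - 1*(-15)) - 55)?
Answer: 75625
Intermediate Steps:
t(P) = 4*P
z = 114 (z = (4*(-5) + 17)*((2 - 1*(-15)) - 55) = (-20 + 17)*((2 + 15) - 55) = -3*(17 - 55) = -3*(-38) = 114)
(85 + (76 + z))² = (85 + (76 + 114))² = (85 + 190)² = 275² = 75625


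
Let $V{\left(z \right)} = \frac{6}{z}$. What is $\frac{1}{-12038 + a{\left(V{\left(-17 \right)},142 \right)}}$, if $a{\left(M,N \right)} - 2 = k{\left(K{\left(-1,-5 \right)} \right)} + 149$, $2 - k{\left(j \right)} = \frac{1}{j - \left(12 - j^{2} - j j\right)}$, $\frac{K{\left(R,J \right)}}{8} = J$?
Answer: $- \frac{3148}{37413981} \approx -8.414 \cdot 10^{-5}$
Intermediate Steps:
$K{\left(R,J \right)} = 8 J$
$k{\left(j \right)} = 2 - \frac{1}{-12 + j + 2 j^{2}}$ ($k{\left(j \right)} = 2 - \frac{1}{j - \left(12 - j^{2} - j j\right)} = 2 - \frac{1}{j + \left(\left(j^{2} + j^{2}\right) - 12\right)} = 2 - \frac{1}{j + \left(2 j^{2} - 12\right)} = 2 - \frac{1}{j + \left(-12 + 2 j^{2}\right)} = 2 - \frac{1}{-12 + j + 2 j^{2}}$)
$a{\left(M,N \right)} = \frac{481643}{3148}$ ($a{\left(M,N \right)} = 2 + \left(\frac{-25 + 2 \cdot 8 \left(-5\right) + 4 \left(8 \left(-5\right)\right)^{2}}{-12 + 8 \left(-5\right) + 2 \left(8 \left(-5\right)\right)^{2}} + 149\right) = 2 + \left(\frac{-25 + 2 \left(-40\right) + 4 \left(-40\right)^{2}}{-12 - 40 + 2 \left(-40\right)^{2}} + 149\right) = 2 + \left(\frac{-25 - 80 + 4 \cdot 1600}{-12 - 40 + 2 \cdot 1600} + 149\right) = 2 + \left(\frac{-25 - 80 + 6400}{-12 - 40 + 3200} + 149\right) = 2 + \left(\frac{1}{3148} \cdot 6295 + 149\right) = 2 + \left(\frac{6295}{3148} + 149\right) = 2 + \frac{475347}{3148} = \frac{481643}{3148}$)
$\frac{1}{-12038 + a{\left(V{\left(-17 \right)},142 \right)}} = \frac{1}{-12038 + \frac{481643}{3148}} = \frac{1}{- \frac{37413981}{3148}} = - \frac{3148}{37413981}$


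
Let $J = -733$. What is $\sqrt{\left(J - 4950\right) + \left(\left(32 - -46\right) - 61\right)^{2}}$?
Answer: $i \sqrt{5394} \approx 73.444 i$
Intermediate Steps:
$\sqrt{\left(J - 4950\right) + \left(\left(32 - -46\right) - 61\right)^{2}} = \sqrt{\left(-733 - 4950\right) + \left(\left(32 - -46\right) - 61\right)^{2}} = \sqrt{\left(-733 - 4950\right) + \left(\left(32 + 46\right) - 61\right)^{2}} = \sqrt{-5683 + \left(78 - 61\right)^{2}} = \sqrt{-5683 + 17^{2}} = \sqrt{-5683 + 289} = \sqrt{-5394} = i \sqrt{5394}$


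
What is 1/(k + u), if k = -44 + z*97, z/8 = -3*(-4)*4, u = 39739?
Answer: 1/76943 ≈ 1.2997e-5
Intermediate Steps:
z = 384 (z = 8*(-3*(-4)*4) = 8*(12*4) = 8*48 = 384)
k = 37204 (k = -44 + 384*97 = -44 + 37248 = 37204)
1/(k + u) = 1/(37204 + 39739) = 1/76943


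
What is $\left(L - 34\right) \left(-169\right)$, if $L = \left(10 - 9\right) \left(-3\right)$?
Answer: $6253$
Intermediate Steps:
$L = -3$ ($L = \left(10 - 9\right) \left(-3\right) = 1 \left(-3\right) = -3$)
$\left(L - 34\right) \left(-169\right) = \left(-3 - 34\right) \left(-169\right) = \left(-37\right) \left(-169\right) = 6253$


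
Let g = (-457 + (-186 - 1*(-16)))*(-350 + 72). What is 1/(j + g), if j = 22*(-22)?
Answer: 1/173822 ≈ 5.7530e-6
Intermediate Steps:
j = -484
g = 174306 (g = (-457 + (-186 + 16))*(-278) = (-457 - 170)*(-278) = -627*(-278) = 174306)
1/(j + g) = 1/(-484 + 174306) = 1/173822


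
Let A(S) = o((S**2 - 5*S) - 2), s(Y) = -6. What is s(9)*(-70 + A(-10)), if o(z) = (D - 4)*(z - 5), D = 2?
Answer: 2136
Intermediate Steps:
o(z) = 10 - 2*z (o(z) = (2 - 4)*(z - 5) = -2*(-5 + z) = 10 - 2*z)
A(S) = 14 - 2*S**2 + 10*S (A(S) = 10 - 2*((S**2 - 5*S) - 2) = 10 - 2*(-2 + S**2 - 5*S) = 10 + (4 - 2*S**2 + 10*S) = 14 - 2*S**2 + 10*S)
s(9)*(-70 + A(-10)) = -6*(-70 + (14 - 2*(-10)**2 + 10*(-10))) = -6*(-70 + (14 - 2*100 - 100)) = -6*(-70 + (14 - 200 - 100)) = -6*(-70 - 286) = -6*(-356) = 2136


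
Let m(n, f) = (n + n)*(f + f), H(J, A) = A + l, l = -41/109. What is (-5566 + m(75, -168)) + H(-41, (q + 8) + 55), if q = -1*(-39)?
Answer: -6089217/109 ≈ -55864.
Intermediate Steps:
q = 39
l = -41/109 (l = -41*1/109 = -41/109 ≈ -0.37615)
H(J, A) = -41/109 + A (H(J, A) = A - 41/109 = -41/109 + A)
m(n, f) = 4*f*n (m(n, f) = (2*n)*(2*f) = 4*f*n)
(-5566 + m(75, -168)) + H(-41, (q + 8) + 55) = (-5566 + 4*(-168)*75) + (-41/109 + ((39 + 8) + 55)) = (-5566 - 50400) + (-41/109 + (47 + 55)) = -55966 + (-41/109 + 102) = -55966 + 11077/109 = -6089217/109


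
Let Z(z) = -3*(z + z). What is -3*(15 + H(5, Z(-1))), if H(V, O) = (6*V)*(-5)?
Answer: 405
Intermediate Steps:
Z(z) = -6*z
H(V, O) = -30*V
-3*(15 + H(5, Z(-1))) = -3*(15 - 30*5) = -3*(15 - 150) = -3*(-135) = 405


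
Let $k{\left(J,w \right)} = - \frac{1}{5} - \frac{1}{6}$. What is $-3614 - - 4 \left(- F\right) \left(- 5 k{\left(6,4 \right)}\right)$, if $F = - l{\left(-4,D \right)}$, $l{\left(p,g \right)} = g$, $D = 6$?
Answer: $-3570$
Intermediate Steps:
$k{\left(J,w \right)} = - \frac{11}{30}$ ($k{\left(J,w \right)} = \left(-1\right) \frac{1}{5} - \frac{1}{6} = - \frac{1}{5} - \frac{1}{6} = - \frac{11}{30}$)
$F = -6$ ($F = \left(-1\right) 6 = -6$)
$-3614 - - 4 \left(- F\right) \left(- 5 k{\left(6,4 \right)}\right) = -3614 - - 4 \left(\left(-1\right) \left(-6\right)\right) \left(\left(-5\right) \left(- \frac{11}{30}\right)\right) = -3614 - \left(-4\right) 6 \cdot \frac{11}{6} = -3614 - \left(-24\right) \frac{11}{6} = -3614 - -44 = -3614 + 44 = -3570$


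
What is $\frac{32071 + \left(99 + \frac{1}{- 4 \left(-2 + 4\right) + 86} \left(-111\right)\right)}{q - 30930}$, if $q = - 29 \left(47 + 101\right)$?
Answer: $- \frac{836383}{915772} \approx -0.91331$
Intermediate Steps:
$q = -4292$ ($q = \left(-29\right) 148 = -4292$)
$\frac{32071 + \left(99 + \frac{1}{- 4 \left(-2 + 4\right) + 86} \left(-111\right)\right)}{q - 30930} = \frac{32071 + \left(99 + \frac{1}{- 4 \left(-2 + 4\right) + 86} \left(-111\right)\right)}{-4292 - 30930} = \frac{32071 + \left(99 + \frac{1}{\left(-4\right) 2 + 86} \left(-111\right)\right)}{-35222} = \left(32071 + \left(99 + \frac{1}{-8 + 86} \left(-111\right)\right)\right) \left(- \frac{1}{35222}\right) = \left(32071 + \left(99 + \frac{1}{78} \left(-111\right)\right)\right) \left(- \frac{1}{35222}\right) = \left(32071 + \left(99 - \frac{37}{26}\right)\right) \left(- \frac{1}{35222}\right) = \left(32071 + \frac{2537}{26}\right) \left(- \frac{1}{35222}\right) = \frac{836383}{26} \left(- \frac{1}{35222}\right) = - \frac{836383}{915772}$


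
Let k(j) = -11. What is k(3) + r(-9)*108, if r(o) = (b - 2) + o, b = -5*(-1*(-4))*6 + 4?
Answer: -13727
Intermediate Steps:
b = -116 (b = -20*6 + 4 = -5*24 + 4 = -120 + 4 = -116)
r(o) = -118 + o (r(o) = (-116 - 2) + o = -118 + o)
k(3) + r(-9)*108 = -11 + (-118 - 9)*108 = -11 - 127*108 = -11 - 13716 = -13727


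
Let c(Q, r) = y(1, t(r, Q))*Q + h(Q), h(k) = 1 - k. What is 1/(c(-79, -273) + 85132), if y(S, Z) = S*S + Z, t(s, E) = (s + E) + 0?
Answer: 1/112941 ≈ 8.8542e-6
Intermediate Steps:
t(s, E) = E + s (t(s, E) = (E + s) + 0 = E + s)
y(S, Z) = Z + S**2 (y(S, Z) = S**2 + Z = Z + S**2)
c(Q, r) = 1 - Q + Q*(1 + Q + r) (c(Q, r) = ((Q + r) + 1**2)*Q + (1 - Q) = ((Q + r) + 1)*Q + (1 - Q) = (1 + Q + r)*Q + (1 - Q) = Q*(1 + Q + r) + (1 - Q) = 1 - Q + Q*(1 + Q + r))
1/(c(-79, -273) + 85132) = 1/((1 + (-79)**2 - 79*(-273)) + 85132) = 1/((1 + 6241 + 21567) + 85132) = 1/(27809 + 85132) = 1/112941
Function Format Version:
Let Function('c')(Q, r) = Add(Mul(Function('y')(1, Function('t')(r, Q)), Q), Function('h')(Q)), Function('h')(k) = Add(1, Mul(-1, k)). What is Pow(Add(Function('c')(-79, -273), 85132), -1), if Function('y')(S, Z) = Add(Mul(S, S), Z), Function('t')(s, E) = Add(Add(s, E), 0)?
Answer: Rational(1, 112941) ≈ 8.8542e-6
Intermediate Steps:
Function('t')(s, E) = Add(E, s) (Function('t')(s, E) = Add(Add(E, s), 0) = Add(E, s))
Function('y')(S, Z) = Add(Z, Pow(S, 2)) (Function('y')(S, Z) = Add(Pow(S, 2), Z) = Add(Z, Pow(S, 2)))
Function('c')(Q, r) = Add(1, Mul(-1, Q), Mul(Q, Add(1, Q, r))) (Function('c')(Q, r) = Add(Mul(Add(Add(Q, r), Pow(1, 2)), Q), Add(1, Mul(-1, Q))) = Add(Mul(Add(Add(Q, r), 1), Q), Add(1, Mul(-1, Q))) = Add(Mul(Add(1, Q, r), Q), Add(1, Mul(-1, Q))) = Add(Mul(Q, Add(1, Q, r)), Add(1, Mul(-1, Q))) = Add(1, Mul(-1, Q), Mul(Q, Add(1, Q, r))))
Pow(Add(Function('c')(-79, -273), 85132), -1) = Pow(Add(Add(1, Pow(-79, 2), Mul(-79, -273)), 85132), -1) = Pow(Add(Add(1, 6241, 21567), 85132), -1) = Pow(Add(27809, 85132), -1) = Pow(112941, -1) = Rational(1, 112941)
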